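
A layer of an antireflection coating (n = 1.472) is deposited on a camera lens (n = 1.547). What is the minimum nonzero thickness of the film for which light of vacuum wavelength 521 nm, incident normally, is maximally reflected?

Ray reflecting at the top interface goes from n = 1.0 toward n = 1.472: a half-wave phase shift.
Ray reflecting at the bottom interface goes from n = 1.472 toward n = 1.547: a half-wave phase shift.
The two reflections carry the same phase change, so no net offset.
For bright reflection here: 2 n t = m λ.
Minimum nonzero at m = 1: t = λ / (2 n) = 521 / (2 × 1.472) = 177 nm.

177 nm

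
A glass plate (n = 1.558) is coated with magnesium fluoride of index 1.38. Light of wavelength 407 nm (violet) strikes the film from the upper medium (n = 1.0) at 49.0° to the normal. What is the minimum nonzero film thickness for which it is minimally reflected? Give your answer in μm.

0.0881 μm

Top surface (1.0 → 1.38): reflection off a higher-index medium gives a half-wave phase shift.
Ray reflecting at the bottom interface goes from n = 1.38 toward n = 1.558: a half-wave phase shift.
The two reflections carry the same phase change, so no net offset.
With no net inversion, destructive interference in reflection requires 2 n t cos θ_r = (m + ½) λ.
Snell's law: 1.0 sin 49.0° = 1.38 sin θ_r → sin θ_r = 0.547, cos θ_r = 0.837.
Minimum at m = 0: t = λ / (4 n cos θ_r) = 407 / (4 × 1.38 × 0.837) = 88.1 nm.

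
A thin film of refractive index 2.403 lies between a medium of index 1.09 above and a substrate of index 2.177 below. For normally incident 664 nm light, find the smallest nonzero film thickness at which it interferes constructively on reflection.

69.1 nm

Ray reflecting at the top interface goes from n = 1.09 toward n = 2.403: a half-wave phase shift.
At the lower boundary (n = 2.403 to n = 2.177) the reflected ray undergoes no phase shift.
Net: one phase inversion between the two reflected rays.
With one net inversion, constructive interference in reflection requires 2 n t = (m + ½) λ.
Minimum at m = 0: t = λ / (4 n) = 664 / (4 × 2.403) = 69.1 nm.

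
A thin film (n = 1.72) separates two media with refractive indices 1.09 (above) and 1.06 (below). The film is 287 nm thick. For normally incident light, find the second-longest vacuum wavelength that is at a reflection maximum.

658 nm

Ray reflecting at the top interface goes from n = 1.09 toward n = 1.72: a half-wave phase shift.
At the lower boundary (n = 1.72 to n = 1.06) the reflected ray undergoes no phase shift.
Exactly one π shift → a net half-wave offset.
For bright reflection here: 2 n t = (m + ½) λ.
λ = 2 n t / (m + ½). The second-longest wavelength is m = 1: λ = 2 × 1.72 × 287 / 1.50 = 658 nm.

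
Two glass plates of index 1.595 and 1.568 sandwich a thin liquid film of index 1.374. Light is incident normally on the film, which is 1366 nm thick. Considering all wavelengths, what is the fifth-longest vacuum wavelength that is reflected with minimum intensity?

At the upper boundary (n = 1.595 to n = 1.374) the reflected ray undergoes no phase shift.
Ray reflecting at the bottom interface goes from n = 1.374 toward n = 1.568: a half-wave phase shift.
Exactly one π shift → a net half-wave offset.
So the condition for destructive reflection is 2 n t = m λ.
λ = 2 n t / m. The fifth-longest wavelength is m = 5: λ = 2 × 1.374 × 1366 / 5.00 = 751 nm.

751 nm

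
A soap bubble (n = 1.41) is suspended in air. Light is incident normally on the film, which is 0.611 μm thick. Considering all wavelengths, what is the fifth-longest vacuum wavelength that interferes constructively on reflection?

At the upper boundary (n = 1.0 to n = 1.41) the reflected ray undergoes a half-wave phase shift.
Bottom surface (1.41 → 1.0): reflection off a lower-index medium gives no phase shift.
Exactly one π shift → a net half-wave offset.
With one net inversion, constructive interference in reflection requires 2 n t = (m + ½) λ.
λ = 2 n t / (m + ½). The fifth-longest wavelength is m = 4: λ = 2 × 1.41 × 611 / 4.50 = 383 nm.

383 nm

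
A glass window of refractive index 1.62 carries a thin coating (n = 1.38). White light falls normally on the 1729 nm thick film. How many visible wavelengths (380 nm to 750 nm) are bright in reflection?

6

At the upper boundary (n = 1.0 to n = 1.38) the reflected ray undergoes a half-wave phase shift.
Bottom surface (1.38 → 1.62): reflection off a higher-index medium gives a half-wave phase shift.
Net: no relative phase inversion (both shifts match).
With no net inversion, constructive interference in reflection requires 2 n t = m λ.
λ = 2 n t / m = 4772 / m nm.
m=6: 795 nm (IR); m=7: 682 nm (visible); m=8: 597 nm (visible); m=9: 530 nm (visible); m=10: 477 nm (visible); m=11: 434 nm (visible); m=12: 398 nm (visible); m=13: 367 nm (UV).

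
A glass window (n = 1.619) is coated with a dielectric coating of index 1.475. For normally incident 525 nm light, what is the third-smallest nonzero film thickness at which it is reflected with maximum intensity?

534 nm

Ray reflecting at the top interface goes from n = 1.0 toward n = 1.475: a half-wave phase shift.
Ray reflecting at the bottom interface goes from n = 1.475 toward n = 1.619: a half-wave phase shift.
Net: no relative phase inversion (both shifts match).
With no net inversion, constructive interference in reflection requires 2 n t = m λ.
The third-smallest nonzero thickness corresponds to m = 3: t = m λ / (2 n) = 3.00 × 525 / (2 × 1.475) = 534 nm.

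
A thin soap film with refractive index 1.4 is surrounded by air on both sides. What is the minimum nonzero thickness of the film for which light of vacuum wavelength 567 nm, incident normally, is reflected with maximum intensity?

At the upper boundary (n = 1.0 to n = 1.4) the reflected ray undergoes a half-wave phase shift.
Bottom surface (1.4 → 1.0): reflection off a lower-index medium gives no phase shift.
Exactly one π shift → a net half-wave offset.
For maximum reflection here: 2 n t = (m + ½) λ.
Minimum at m = 0: t = λ / (4 n) = 567 / (4 × 1.4) = 101 nm.

101 nm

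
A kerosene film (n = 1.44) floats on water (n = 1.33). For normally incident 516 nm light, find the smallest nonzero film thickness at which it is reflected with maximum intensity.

At the upper boundary (n = 1.0 to n = 1.44) the reflected ray undergoes a half-wave phase shift.
Bottom surface (1.44 → 1.33): reflection off a lower-index medium gives no phase shift.
Net: one phase inversion between the two reflected rays.
With one net inversion, constructive interference in reflection requires 2 n t = (m + ½) λ.
Minimum at m = 0: t = λ / (4 n) = 516 / (4 × 1.44) = 89.6 nm.

89.6 nm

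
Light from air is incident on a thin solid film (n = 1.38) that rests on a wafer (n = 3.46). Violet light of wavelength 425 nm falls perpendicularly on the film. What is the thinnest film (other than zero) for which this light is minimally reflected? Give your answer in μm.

0.0770 μm

Ray reflecting at the top interface goes from n = 1.0 toward n = 1.38: a half-wave phase shift.
At the lower boundary (n = 1.38 to n = 3.46) the reflected ray undergoes a half-wave phase shift.
Net: no relative phase inversion (both shifts match).
So the condition for destructive reflection is 2 n t = (m + ½) λ.
Minimum at m = 0: t = λ / (4 n) = 425 / (4 × 1.38) = 77.0 nm.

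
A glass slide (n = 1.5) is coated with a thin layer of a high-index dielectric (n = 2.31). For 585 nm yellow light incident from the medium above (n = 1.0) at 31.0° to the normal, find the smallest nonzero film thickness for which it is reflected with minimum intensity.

130 nm

At the upper boundary (n = 1.0 to n = 2.31) the reflected ray undergoes a half-wave phase shift.
At the lower boundary (n = 2.31 to n = 1.5) the reflected ray undergoes no phase shift.
Net: one phase inversion between the two reflected rays.
For minimum reflection here: 2 n t cos θ_r = m λ.
Snell's law: 1.0 sin 31.0° = 2.31 sin θ_r → sin θ_r = 0.223, cos θ_r = 0.975.
Minimum nonzero at m = 1: t = λ / (2 n cos θ_r) = 585 / (2 × 2.31 × 0.975) = 130 nm.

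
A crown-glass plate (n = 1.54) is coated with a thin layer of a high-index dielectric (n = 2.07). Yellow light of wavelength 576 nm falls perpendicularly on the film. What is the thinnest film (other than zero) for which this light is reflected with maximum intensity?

At the upper boundary (n = 1.0 to n = 2.07) the reflected ray undergoes a half-wave phase shift.
Ray reflecting at the bottom interface goes from n = 2.07 toward n = 1.54: no phase shift.
Exactly one π shift → a net half-wave offset.
With one net inversion, constructive interference in reflection requires 2 n t = (m + ½) λ.
Minimum at m = 0: t = λ / (4 n) = 576 / (4 × 2.07) = 69.6 nm.

69.6 nm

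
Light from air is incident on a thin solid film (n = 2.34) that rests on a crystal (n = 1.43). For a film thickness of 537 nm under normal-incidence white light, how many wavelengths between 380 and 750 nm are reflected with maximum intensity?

At the upper boundary (n = 1.0 to n = 2.34) the reflected ray undergoes a half-wave phase shift.
Ray reflecting at the bottom interface goes from n = 2.34 toward n = 1.43: no phase shift.
Exactly one π shift → a net half-wave offset.
For maximum reflection here: 2 n t = (m + ½) λ.
λ = 2 n t / (m + ½) = 2513 / (m + ½) nm.
m=2: 1005 nm (IR); m=3: 718 nm (visible); m=4: 558 nm (visible); m=5: 457 nm (visible); m=6: 387 nm (visible); m=7: 335 nm (UV).

4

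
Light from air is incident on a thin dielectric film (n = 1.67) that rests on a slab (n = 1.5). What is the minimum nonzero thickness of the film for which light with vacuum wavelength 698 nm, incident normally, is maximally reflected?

Top surface (1.0 → 1.67): reflection off a higher-index medium gives a half-wave phase shift.
At the lower boundary (n = 1.67 to n = 1.5) the reflected ray undergoes no phase shift.
The two reflections differ by half a wavelength.
So the condition for constructive reflection is 2 n t = (m + ½) λ.
Minimum at m = 0: t = λ / (4 n) = 698 / (4 × 1.67) = 104 nm.

104 nm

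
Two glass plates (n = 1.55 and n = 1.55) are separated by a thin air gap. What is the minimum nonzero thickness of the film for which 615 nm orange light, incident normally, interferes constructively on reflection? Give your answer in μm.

At the upper boundary (n = 1.55 to n = 1.0) the reflected ray undergoes no phase shift.
Ray reflecting at the bottom interface goes from n = 1.0 toward n = 1.55: a half-wave phase shift.
The two reflections differ by half a wavelength.
So the condition for constructive reflection is 2 n t = (m + ½) λ.
Minimum at m = 0: t = λ / (4 n) = 615 / (4 × 1.0) = 154 nm.

0.154 μm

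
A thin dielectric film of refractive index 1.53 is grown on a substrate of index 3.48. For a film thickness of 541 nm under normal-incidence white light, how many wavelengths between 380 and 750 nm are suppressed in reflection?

Top surface (1.0 → 1.53): reflection off a higher-index medium gives a half-wave phase shift.
At the lower boundary (n = 1.53 to n = 3.48) the reflected ray undergoes a half-wave phase shift.
The two reflections carry the same phase change, so no net offset.
So the condition for destructive reflection is 2 n t = (m + ½) λ.
λ = 2 n t / (m + ½) = 1655 / (m + ½) nm.
m=1: 1104 nm (IR); m=2: 662 nm (visible); m=3: 473 nm (visible); m=4: 368 nm (UV).

2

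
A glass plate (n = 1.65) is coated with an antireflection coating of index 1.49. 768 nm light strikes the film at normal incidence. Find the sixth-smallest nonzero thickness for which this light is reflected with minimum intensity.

1417 nm

Ray reflecting at the top interface goes from n = 1.0 toward n = 1.49: a half-wave phase shift.
Ray reflecting at the bottom interface goes from n = 1.49 toward n = 1.65: a half-wave phase shift.
The two reflections carry the same phase change, so no net offset.
For weak reflection here: 2 n t = (m + ½) λ.
The sixth-smallest nonzero thickness corresponds to m = 5: t = (m + ½) λ / (2 n) = 5.50 × 768 / (2 × 1.49) = 1417 nm.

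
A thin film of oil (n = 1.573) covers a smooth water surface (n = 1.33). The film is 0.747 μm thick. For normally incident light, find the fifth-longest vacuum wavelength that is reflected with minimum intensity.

470 nm

Top surface (1.0 → 1.573): reflection off a higher-index medium gives a half-wave phase shift.
Ray reflecting at the bottom interface goes from n = 1.573 toward n = 1.33: no phase shift.
Exactly one π shift → a net half-wave offset.
With one net inversion, destructive interference in reflection requires 2 n t = m λ.
λ = 2 n t / m. The fifth-longest wavelength is m = 5: λ = 2 × 1.573 × 747 / 5.00 = 470 nm.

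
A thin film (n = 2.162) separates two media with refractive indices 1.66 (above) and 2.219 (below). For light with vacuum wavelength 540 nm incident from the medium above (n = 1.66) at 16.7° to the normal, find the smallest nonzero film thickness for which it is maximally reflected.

Ray reflecting at the top interface goes from n = 1.66 toward n = 2.162: a half-wave phase shift.
At the lower boundary (n = 2.162 to n = 2.219) the reflected ray undergoes a half-wave phase shift.
The two reflections carry the same phase change, so no net offset.
For bright reflection here: 2 n t cos θ_r = m λ.
Snell's law: 1.66 sin 16.7° = 2.162 sin θ_r → sin θ_r = 0.221, cos θ_r = 0.975.
Minimum nonzero at m = 1: t = λ / (2 n cos θ_r) = 540 / (2 × 2.162 × 0.975) = 128 nm.

128 nm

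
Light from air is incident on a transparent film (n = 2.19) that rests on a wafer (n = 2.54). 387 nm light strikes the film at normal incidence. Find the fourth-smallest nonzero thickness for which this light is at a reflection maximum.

353 nm

Top surface (1.0 → 2.19): reflection off a higher-index medium gives a half-wave phase shift.
Ray reflecting at the bottom interface goes from n = 2.19 toward n = 2.54: a half-wave phase shift.
Net: no relative phase inversion (both shifts match).
With no net inversion, constructive interference in reflection requires 2 n t = m λ.
The fourth-smallest nonzero thickness corresponds to m = 4: t = m λ / (2 n) = 4.00 × 387 / (2 × 2.19) = 353 nm.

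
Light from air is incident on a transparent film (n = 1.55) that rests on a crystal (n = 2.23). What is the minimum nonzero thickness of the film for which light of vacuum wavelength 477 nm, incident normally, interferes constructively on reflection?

154 nm

Top surface (1.0 → 1.55): reflection off a higher-index medium gives a half-wave phase shift.
Bottom surface (1.55 → 2.23): reflection off a higher-index medium gives a half-wave phase shift.
Zero or two π shifts → no net half-wave offset.
With no net inversion, constructive interference in reflection requires 2 n t = m λ.
Minimum nonzero at m = 1: t = λ / (2 n) = 477 / (2 × 1.55) = 154 nm.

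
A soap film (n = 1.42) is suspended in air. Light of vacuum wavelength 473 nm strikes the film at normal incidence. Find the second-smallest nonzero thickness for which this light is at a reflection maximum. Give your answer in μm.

0.250 μm

Top surface (1.0 → 1.42): reflection off a higher-index medium gives a half-wave phase shift.
Ray reflecting at the bottom interface goes from n = 1.42 toward n = 1.0: no phase shift.
Net: one phase inversion between the two reflected rays.
So the condition for constructive reflection is 2 n t = (m + ½) λ.
The second-smallest nonzero thickness corresponds to m = 1: t = (m + ½) λ / (2 n) = 1.50 × 473 / (2 × 1.42) = 250 nm.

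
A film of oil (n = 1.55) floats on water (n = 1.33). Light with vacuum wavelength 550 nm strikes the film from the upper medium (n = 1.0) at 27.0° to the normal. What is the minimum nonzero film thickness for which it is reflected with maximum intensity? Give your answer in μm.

Ray reflecting at the top interface goes from n = 1.0 toward n = 1.55: a half-wave phase shift.
At the lower boundary (n = 1.55 to n = 1.33) the reflected ray undergoes no phase shift.
The two reflections differ by half a wavelength.
So the condition for constructive reflection is 2 n t cos θ_r = (m + ½) λ.
Snell's law: 1.0 sin 27.0° = 1.55 sin θ_r → sin θ_r = 0.293, cos θ_r = 0.956.
Minimum at m = 0: t = λ / (4 n cos θ_r) = 550 / (4 × 1.55 × 0.956) = 92.8 nm.

0.0928 μm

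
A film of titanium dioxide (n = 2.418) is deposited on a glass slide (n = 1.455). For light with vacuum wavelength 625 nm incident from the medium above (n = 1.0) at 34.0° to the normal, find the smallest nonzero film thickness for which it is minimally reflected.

133 nm

Ray reflecting at the top interface goes from n = 1.0 toward n = 2.418: a half-wave phase shift.
Bottom surface (2.418 → 1.455): reflection off a lower-index medium gives no phase shift.
The two reflections differ by half a wavelength.
So the condition for destructive reflection is 2 n t cos θ_r = m λ.
Snell's law: 1.0 sin 34.0° = 2.418 sin θ_r → sin θ_r = 0.231, cos θ_r = 0.973.
Minimum nonzero at m = 1: t = λ / (2 n cos θ_r) = 625 / (2 × 2.418 × 0.973) = 133 nm.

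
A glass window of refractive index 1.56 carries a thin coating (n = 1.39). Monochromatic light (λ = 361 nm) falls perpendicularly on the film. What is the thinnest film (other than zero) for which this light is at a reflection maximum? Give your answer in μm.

0.130 μm

Ray reflecting at the top interface goes from n = 1.0 toward n = 1.39: a half-wave phase shift.
Bottom surface (1.39 → 1.56): reflection off a higher-index medium gives a half-wave phase shift.
The two reflections carry the same phase change, so no net offset.
With no net inversion, constructive interference in reflection requires 2 n t = m λ.
Minimum nonzero at m = 1: t = λ / (2 n) = 361 / (2 × 1.39) = 130 nm.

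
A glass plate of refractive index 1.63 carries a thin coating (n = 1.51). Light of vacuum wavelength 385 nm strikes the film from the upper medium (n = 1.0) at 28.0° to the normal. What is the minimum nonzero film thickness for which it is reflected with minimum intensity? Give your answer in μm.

Ray reflecting at the top interface goes from n = 1.0 toward n = 1.51: a half-wave phase shift.
At the lower boundary (n = 1.51 to n = 1.63) the reflected ray undergoes a half-wave phase shift.
The two reflections carry the same phase change, so no net offset.
With no net inversion, destructive interference in reflection requires 2 n t cos θ_r = (m + ½) λ.
Snell's law: 1.0 sin 28.0° = 1.51 sin θ_r → sin θ_r = 0.311, cos θ_r = 0.950.
Minimum at m = 0: t = λ / (4 n cos θ_r) = 385 / (4 × 1.51 × 0.950) = 67.1 nm.

0.0671 μm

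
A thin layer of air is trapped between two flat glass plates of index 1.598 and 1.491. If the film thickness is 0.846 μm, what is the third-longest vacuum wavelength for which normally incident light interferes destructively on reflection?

564 nm

At the upper boundary (n = 1.598 to n = 1.0) the reflected ray undergoes no phase shift.
At the lower boundary (n = 1.0 to n = 1.491) the reflected ray undergoes a half-wave phase shift.
The two reflections differ by half a wavelength.
For weak reflection here: 2 n t = m λ.
λ = 2 n t / m. The third-longest wavelength is m = 3: λ = 2 × 1.0 × 846 / 3.00 = 564 nm.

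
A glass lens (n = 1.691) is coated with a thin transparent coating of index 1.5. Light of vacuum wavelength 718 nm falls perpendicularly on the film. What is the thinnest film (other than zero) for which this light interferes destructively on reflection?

120 nm

Ray reflecting at the top interface goes from n = 1.0 toward n = 1.5: a half-wave phase shift.
Bottom surface (1.5 → 1.691): reflection off a higher-index medium gives a half-wave phase shift.
The two reflections carry the same phase change, so no net offset.
So the condition for destructive reflection is 2 n t = (m + ½) λ.
Minimum at m = 0: t = λ / (4 n) = 718 / (4 × 1.5) = 120 nm.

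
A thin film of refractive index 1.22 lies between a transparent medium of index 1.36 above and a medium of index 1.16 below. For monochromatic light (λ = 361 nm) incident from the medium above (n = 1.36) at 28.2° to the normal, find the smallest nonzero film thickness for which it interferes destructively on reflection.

87.0 nm

Ray reflecting at the top interface goes from n = 1.36 toward n = 1.22: no phase shift.
At the lower boundary (n = 1.22 to n = 1.16) the reflected ray undergoes no phase shift.
Net: no relative phase inversion (both shifts match).
For minimum reflection here: 2 n t cos θ_r = (m + ½) λ.
Snell's law: 1.36 sin 28.2° = 1.22 sin θ_r → sin θ_r = 0.527, cos θ_r = 0.850.
Minimum at m = 0: t = λ / (4 n cos θ_r) = 361 / (4 × 1.22 × 0.850) = 87.0 nm.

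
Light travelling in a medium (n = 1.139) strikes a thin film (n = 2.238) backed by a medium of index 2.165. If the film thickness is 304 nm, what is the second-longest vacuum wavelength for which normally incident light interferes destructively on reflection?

680 nm

Top surface (1.139 → 2.238): reflection off a higher-index medium gives a half-wave phase shift.
Ray reflecting at the bottom interface goes from n = 2.238 toward n = 2.165: no phase shift.
The two reflections differ by half a wavelength.
So the condition for destructive reflection is 2 n t = m λ.
λ = 2 n t / m. The second-longest wavelength is m = 2: λ = 2 × 2.238 × 304 / 2.00 = 680 nm.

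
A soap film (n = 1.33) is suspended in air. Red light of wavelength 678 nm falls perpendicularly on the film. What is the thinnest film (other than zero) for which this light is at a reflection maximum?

At the upper boundary (n = 1.0 to n = 1.33) the reflected ray undergoes a half-wave phase shift.
At the lower boundary (n = 1.33 to n = 1.0) the reflected ray undergoes no phase shift.
Exactly one π shift → a net half-wave offset.
So the condition for constructive reflection is 2 n t = (m + ½) λ.
Minimum at m = 0: t = λ / (4 n) = 678 / (4 × 1.33) = 127 nm.

127 nm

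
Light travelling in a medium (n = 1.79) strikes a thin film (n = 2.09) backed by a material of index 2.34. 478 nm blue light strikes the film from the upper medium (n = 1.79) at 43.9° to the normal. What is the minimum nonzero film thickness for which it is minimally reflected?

71.1 nm

Ray reflecting at the top interface goes from n = 1.79 toward n = 2.09: a half-wave phase shift.
At the lower boundary (n = 2.09 to n = 2.34) the reflected ray undergoes a half-wave phase shift.
Net: no relative phase inversion (both shifts match).
For weak reflection here: 2 n t cos θ_r = (m + ½) λ.
Snell's law: 1.79 sin 43.9° = 2.09 sin θ_r → sin θ_r = 0.594, cos θ_r = 0.805.
Minimum at m = 0: t = λ / (4 n cos θ_r) = 478 / (4 × 2.09 × 0.805) = 71.1 nm.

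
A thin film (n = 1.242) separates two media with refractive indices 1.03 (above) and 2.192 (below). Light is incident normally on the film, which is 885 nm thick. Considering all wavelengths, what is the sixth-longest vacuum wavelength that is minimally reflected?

Ray reflecting at the top interface goes from n = 1.03 toward n = 1.242: a half-wave phase shift.
At the lower boundary (n = 1.242 to n = 2.192) the reflected ray undergoes a half-wave phase shift.
Net: no relative phase inversion (both shifts match).
So the condition for destructive reflection is 2 n t = (m + ½) λ.
λ = 2 n t / (m + ½). The sixth-longest wavelength is m = 5: λ = 2 × 1.242 × 885 / 5.50 = 400 nm.

400 nm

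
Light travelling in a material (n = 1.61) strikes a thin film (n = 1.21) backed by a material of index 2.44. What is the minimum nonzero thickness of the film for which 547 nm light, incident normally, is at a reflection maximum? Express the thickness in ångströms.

Ray reflecting at the top interface goes from n = 1.61 toward n = 1.21: no phase shift.
At the lower boundary (n = 1.21 to n = 2.44) the reflected ray undergoes a half-wave phase shift.
The two reflections differ by half a wavelength.
So the condition for constructive reflection is 2 n t = (m + ½) λ.
Minimum at m = 0: t = λ / (4 n) = 547 / (4 × 1.21) = 113 nm.

1130 Å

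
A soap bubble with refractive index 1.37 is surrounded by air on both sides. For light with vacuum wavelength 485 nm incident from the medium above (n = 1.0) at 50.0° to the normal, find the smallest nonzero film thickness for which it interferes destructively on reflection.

At the upper boundary (n = 1.0 to n = 1.37) the reflected ray undergoes a half-wave phase shift.
Bottom surface (1.37 → 1.0): reflection off a lower-index medium gives no phase shift.
Exactly one π shift → a net half-wave offset.
For dark reflection here: 2 n t cos θ_r = m λ.
Snell's law: 1.0 sin 50.0° = 1.37 sin θ_r → sin θ_r = 0.559, cos θ_r = 0.829.
Minimum nonzero at m = 1: t = λ / (2 n cos θ_r) = 485 / (2 × 1.37 × 0.829) = 214 nm.

214 nm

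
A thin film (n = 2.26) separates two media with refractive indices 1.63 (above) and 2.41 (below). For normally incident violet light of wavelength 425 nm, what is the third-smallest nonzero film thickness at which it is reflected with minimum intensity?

235 nm

At the upper boundary (n = 1.63 to n = 2.26) the reflected ray undergoes a half-wave phase shift.
At the lower boundary (n = 2.26 to n = 2.41) the reflected ray undergoes a half-wave phase shift.
The two reflections carry the same phase change, so no net offset.
With no net inversion, destructive interference in reflection requires 2 n t = (m + ½) λ.
The third-smallest nonzero thickness corresponds to m = 2: t = (m + ½) λ / (2 n) = 2.50 × 425 / (2 × 2.26) = 235 nm.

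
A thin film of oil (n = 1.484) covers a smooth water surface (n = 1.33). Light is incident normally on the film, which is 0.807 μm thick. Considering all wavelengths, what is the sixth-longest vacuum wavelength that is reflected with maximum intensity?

At the upper boundary (n = 1.0 to n = 1.484) the reflected ray undergoes a half-wave phase shift.
Ray reflecting at the bottom interface goes from n = 1.484 toward n = 1.33: no phase shift.
Net: one phase inversion between the two reflected rays.
With one net inversion, constructive interference in reflection requires 2 n t = (m + ½) λ.
λ = 2 n t / (m + ½). The sixth-longest wavelength is m = 5: λ = 2 × 1.484 × 807 / 5.50 = 435 nm.

435 nm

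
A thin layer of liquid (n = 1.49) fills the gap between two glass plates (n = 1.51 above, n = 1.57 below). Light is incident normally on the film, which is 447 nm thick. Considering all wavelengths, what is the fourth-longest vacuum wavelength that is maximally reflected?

381 nm

Ray reflecting at the top interface goes from n = 1.51 toward n = 1.49: no phase shift.
Ray reflecting at the bottom interface goes from n = 1.49 toward n = 1.57: a half-wave phase shift.
Net: one phase inversion between the two reflected rays.
With one net inversion, constructive interference in reflection requires 2 n t = (m + ½) λ.
λ = 2 n t / (m + ½). The fourth-longest wavelength is m = 3: λ = 2 × 1.49 × 447 / 3.50 = 381 nm.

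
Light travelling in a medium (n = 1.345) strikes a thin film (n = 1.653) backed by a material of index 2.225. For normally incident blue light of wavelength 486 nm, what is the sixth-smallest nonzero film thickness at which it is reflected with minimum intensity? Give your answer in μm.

0.809 μm

At the upper boundary (n = 1.345 to n = 1.653) the reflected ray undergoes a half-wave phase shift.
Ray reflecting at the bottom interface goes from n = 1.653 toward n = 2.225: a half-wave phase shift.
Zero or two π shifts → no net half-wave offset.
With no net inversion, destructive interference in reflection requires 2 n t = (m + ½) λ.
The sixth-smallest nonzero thickness corresponds to m = 5: t = (m + ½) λ / (2 n) = 5.50 × 486 / (2 × 1.653) = 809 nm.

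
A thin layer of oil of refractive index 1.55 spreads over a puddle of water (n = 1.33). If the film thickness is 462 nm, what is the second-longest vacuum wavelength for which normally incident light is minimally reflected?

716 nm

At the upper boundary (n = 1.0 to n = 1.55) the reflected ray undergoes a half-wave phase shift.
Bottom surface (1.55 → 1.33): reflection off a lower-index medium gives no phase shift.
Exactly one π shift → a net half-wave offset.
So the condition for destructive reflection is 2 n t = m λ.
λ = 2 n t / m. The second-longest wavelength is m = 2: λ = 2 × 1.55 × 462 / 2.00 = 716 nm.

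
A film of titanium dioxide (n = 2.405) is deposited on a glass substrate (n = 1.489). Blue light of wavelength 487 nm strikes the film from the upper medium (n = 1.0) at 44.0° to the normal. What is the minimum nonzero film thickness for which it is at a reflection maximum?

52.9 nm

Ray reflecting at the top interface goes from n = 1.0 toward n = 2.405: a half-wave phase shift.
Ray reflecting at the bottom interface goes from n = 2.405 toward n = 1.489: no phase shift.
The two reflections differ by half a wavelength.
With one net inversion, constructive interference in reflection requires 2 n t cos θ_r = (m + ½) λ.
Snell's law: 1.0 sin 44.0° = 2.405 sin θ_r → sin θ_r = 0.289, cos θ_r = 0.957.
Minimum at m = 0: t = λ / (4 n cos θ_r) = 487 / (4 × 2.405 × 0.957) = 52.9 nm.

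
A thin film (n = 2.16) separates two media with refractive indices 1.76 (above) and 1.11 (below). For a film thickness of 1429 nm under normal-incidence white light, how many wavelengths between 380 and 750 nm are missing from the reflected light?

Ray reflecting at the top interface goes from n = 1.76 toward n = 2.16: a half-wave phase shift.
At the lower boundary (n = 2.16 to n = 1.11) the reflected ray undergoes no phase shift.
Net: one phase inversion between the two reflected rays.
With one net inversion, destructive interference in reflection requires 2 n t = m λ.
λ = 2 n t / m = 6173 / m nm.
m=8: 772 nm (IR); m=9: 686 nm (visible); m=10: 617 nm (visible); m=11: 561 nm (visible); m=12: 514 nm (visible); m=13: 475 nm (visible); m=14: 441 nm (visible); m=15: 412 nm (visible); m=16: 386 nm (visible); m=17: 363 nm (UV).

8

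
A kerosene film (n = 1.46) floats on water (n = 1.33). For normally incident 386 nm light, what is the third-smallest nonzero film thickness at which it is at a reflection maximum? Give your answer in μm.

Top surface (1.0 → 1.46): reflection off a higher-index medium gives a half-wave phase shift.
At the lower boundary (n = 1.46 to n = 1.33) the reflected ray undergoes no phase shift.
Net: one phase inversion between the two reflected rays.
So the condition for constructive reflection is 2 n t = (m + ½) λ.
The third-smallest nonzero thickness corresponds to m = 2: t = (m + ½) λ / (2 n) = 2.50 × 386 / (2 × 1.46) = 330 nm.

0.330 μm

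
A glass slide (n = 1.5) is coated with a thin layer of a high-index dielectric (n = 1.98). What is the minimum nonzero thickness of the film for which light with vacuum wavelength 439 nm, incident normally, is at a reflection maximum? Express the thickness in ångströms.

Ray reflecting at the top interface goes from n = 1.0 toward n = 1.98: a half-wave phase shift.
Ray reflecting at the bottom interface goes from n = 1.98 toward n = 1.5: no phase shift.
Exactly one π shift → a net half-wave offset.
For maximum reflection here: 2 n t = (m + ½) λ.
Minimum at m = 0: t = λ / (4 n) = 439 / (4 × 1.98) = 55.4 nm.

554 Å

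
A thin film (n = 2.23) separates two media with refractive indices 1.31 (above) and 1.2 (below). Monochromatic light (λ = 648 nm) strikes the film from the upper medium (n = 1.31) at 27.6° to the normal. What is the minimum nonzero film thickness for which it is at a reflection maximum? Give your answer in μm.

0.0755 μm

Ray reflecting at the top interface goes from n = 1.31 toward n = 2.23: a half-wave phase shift.
Ray reflecting at the bottom interface goes from n = 2.23 toward n = 1.2: no phase shift.
The two reflections differ by half a wavelength.
So the condition for constructive reflection is 2 n t cos θ_r = (m + ½) λ.
Snell's law: 1.31 sin 27.6° = 2.23 sin θ_r → sin θ_r = 0.272, cos θ_r = 0.962.
Minimum at m = 0: t = λ / (4 n cos θ_r) = 648 / (4 × 2.23 × 0.962) = 75.5 nm.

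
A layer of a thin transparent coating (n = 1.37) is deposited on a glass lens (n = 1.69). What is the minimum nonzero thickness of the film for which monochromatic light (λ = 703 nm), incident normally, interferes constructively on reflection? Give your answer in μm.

0.257 μm

Ray reflecting at the top interface goes from n = 1.0 toward n = 1.37: a half-wave phase shift.
Bottom surface (1.37 → 1.69): reflection off a higher-index medium gives a half-wave phase shift.
Net: no relative phase inversion (both shifts match).
With no net inversion, constructive interference in reflection requires 2 n t = m λ.
Minimum nonzero at m = 1: t = λ / (2 n) = 703 / (2 × 1.37) = 257 nm.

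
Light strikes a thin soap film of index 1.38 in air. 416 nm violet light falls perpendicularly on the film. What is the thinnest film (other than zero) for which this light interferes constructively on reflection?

At the upper boundary (n = 1.0 to n = 1.38) the reflected ray undergoes a half-wave phase shift.
Ray reflecting at the bottom interface goes from n = 1.38 toward n = 1.0: no phase shift.
Exactly one π shift → a net half-wave offset.
So the condition for constructive reflection is 2 n t = (m + ½) λ.
Minimum at m = 0: t = λ / (4 n) = 416 / (4 × 1.38) = 75.4 nm.

75.4 nm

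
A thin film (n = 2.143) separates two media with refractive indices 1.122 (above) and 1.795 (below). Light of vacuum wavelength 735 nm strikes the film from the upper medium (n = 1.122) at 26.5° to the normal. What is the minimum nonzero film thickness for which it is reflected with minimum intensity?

176 nm

Ray reflecting at the top interface goes from n = 1.122 toward n = 2.143: a half-wave phase shift.
Ray reflecting at the bottom interface goes from n = 2.143 toward n = 1.795: no phase shift.
The two reflections differ by half a wavelength.
So the condition for destructive reflection is 2 n t cos θ_r = m λ.
Snell's law: 1.122 sin 26.5° = 2.143 sin θ_r → sin θ_r = 0.234, cos θ_r = 0.972.
Minimum nonzero at m = 1: t = λ / (2 n cos θ_r) = 735 / (2 × 2.143 × 0.972) = 176 nm.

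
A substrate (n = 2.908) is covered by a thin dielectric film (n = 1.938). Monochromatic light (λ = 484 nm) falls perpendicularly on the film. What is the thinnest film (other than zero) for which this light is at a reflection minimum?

62.4 nm

At the upper boundary (n = 1.0 to n = 1.938) the reflected ray undergoes a half-wave phase shift.
Ray reflecting at the bottom interface goes from n = 1.938 toward n = 2.908: a half-wave phase shift.
Net: no relative phase inversion (both shifts match).
With no net inversion, destructive interference in reflection requires 2 n t = (m + ½) λ.
Minimum at m = 0: t = λ / (4 n) = 484 / (4 × 1.938) = 62.4 nm.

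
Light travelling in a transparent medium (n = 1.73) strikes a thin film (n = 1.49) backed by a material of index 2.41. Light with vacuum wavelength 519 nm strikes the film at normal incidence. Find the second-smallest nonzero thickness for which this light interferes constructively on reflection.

261 nm

At the upper boundary (n = 1.73 to n = 1.49) the reflected ray undergoes no phase shift.
At the lower boundary (n = 1.49 to n = 2.41) the reflected ray undergoes a half-wave phase shift.
Exactly one π shift → a net half-wave offset.
For maximum reflection here: 2 n t = (m + ½) λ.
The second-smallest nonzero thickness corresponds to m = 1: t = (m + ½) λ / (2 n) = 1.50 × 519 / (2 × 1.49) = 261 nm.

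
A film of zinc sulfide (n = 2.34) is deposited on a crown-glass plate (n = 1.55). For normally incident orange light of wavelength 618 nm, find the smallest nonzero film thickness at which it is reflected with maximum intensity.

Ray reflecting at the top interface goes from n = 1.0 toward n = 2.34: a half-wave phase shift.
Ray reflecting at the bottom interface goes from n = 2.34 toward n = 1.55: no phase shift.
Exactly one π shift → a net half-wave offset.
With one net inversion, constructive interference in reflection requires 2 n t = (m + ½) λ.
Minimum at m = 0: t = λ / (4 n) = 618 / (4 × 2.34) = 66.0 nm.

66.0 nm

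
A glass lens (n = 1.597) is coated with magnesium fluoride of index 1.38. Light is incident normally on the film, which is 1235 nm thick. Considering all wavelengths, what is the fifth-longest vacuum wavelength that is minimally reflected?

At the upper boundary (n = 1.0 to n = 1.38) the reflected ray undergoes a half-wave phase shift.
At the lower boundary (n = 1.38 to n = 1.597) the reflected ray undergoes a half-wave phase shift.
The two reflections carry the same phase change, so no net offset.
For minimum reflection here: 2 n t = (m + ½) λ.
λ = 2 n t / (m + ½). The fifth-longest wavelength is m = 4: λ = 2 × 1.38 × 1235 / 4.50 = 757 nm.

757 nm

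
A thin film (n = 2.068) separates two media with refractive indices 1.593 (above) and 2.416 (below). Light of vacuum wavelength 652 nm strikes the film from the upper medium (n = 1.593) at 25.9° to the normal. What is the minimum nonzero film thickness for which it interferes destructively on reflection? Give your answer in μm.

0.0837 μm

At the upper boundary (n = 1.593 to n = 2.068) the reflected ray undergoes a half-wave phase shift.
At the lower boundary (n = 2.068 to n = 2.416) the reflected ray undergoes a half-wave phase shift.
Zero or two π shifts → no net half-wave offset.
So the condition for destructive reflection is 2 n t cos θ_r = (m + ½) λ.
Snell's law: 1.593 sin 25.9° = 2.068 sin θ_r → sin θ_r = 0.336, cos θ_r = 0.942.
Minimum at m = 0: t = λ / (4 n cos θ_r) = 652 / (4 × 2.068 × 0.942) = 83.7 nm.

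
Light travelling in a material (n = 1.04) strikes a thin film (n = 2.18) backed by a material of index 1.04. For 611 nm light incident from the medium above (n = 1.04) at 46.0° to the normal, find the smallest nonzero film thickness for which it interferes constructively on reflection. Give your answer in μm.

At the upper boundary (n = 1.04 to n = 2.18) the reflected ray undergoes a half-wave phase shift.
Bottom surface (2.18 → 1.04): reflection off a lower-index medium gives no phase shift.
Net: one phase inversion between the two reflected rays.
For strong reflection here: 2 n t cos θ_r = (m + ½) λ.
Snell's law: 1.04 sin 46.0° = 2.18 sin θ_r → sin θ_r = 0.343, cos θ_r = 0.939.
Minimum at m = 0: t = λ / (4 n cos θ_r) = 611 / (4 × 2.18 × 0.939) = 74.6 nm.

0.0746 μm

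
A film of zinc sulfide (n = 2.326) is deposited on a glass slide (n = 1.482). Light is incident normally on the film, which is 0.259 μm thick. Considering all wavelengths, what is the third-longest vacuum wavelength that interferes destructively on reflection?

402 nm

At the upper boundary (n = 1.0 to n = 2.326) the reflected ray undergoes a half-wave phase shift.
Ray reflecting at the bottom interface goes from n = 2.326 toward n = 1.482: no phase shift.
The two reflections differ by half a wavelength.
For dark reflection here: 2 n t = m λ.
λ = 2 n t / m. The third-longest wavelength is m = 3: λ = 2 × 2.326 × 259 / 3.00 = 402 nm.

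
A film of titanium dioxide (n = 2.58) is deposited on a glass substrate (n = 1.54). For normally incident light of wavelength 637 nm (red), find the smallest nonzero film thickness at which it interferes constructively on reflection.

61.7 nm

Top surface (1.0 → 2.58): reflection off a higher-index medium gives a half-wave phase shift.
Bottom surface (2.58 → 1.54): reflection off a lower-index medium gives no phase shift.
Exactly one π shift → a net half-wave offset.
For strong reflection here: 2 n t = (m + ½) λ.
Minimum at m = 0: t = λ / (4 n) = 637 / (4 × 2.58) = 61.7 nm.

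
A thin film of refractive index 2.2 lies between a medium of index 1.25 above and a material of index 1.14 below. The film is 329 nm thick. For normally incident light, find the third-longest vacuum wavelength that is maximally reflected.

At the upper boundary (n = 1.25 to n = 2.2) the reflected ray undergoes a half-wave phase shift.
Ray reflecting at the bottom interface goes from n = 2.2 toward n = 1.14: no phase shift.
Exactly one π shift → a net half-wave offset.
So the condition for constructive reflection is 2 n t = (m + ½) λ.
λ = 2 n t / (m + ½). The third-longest wavelength is m = 2: λ = 2 × 2.2 × 329 / 2.50 = 579 nm.

579 nm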